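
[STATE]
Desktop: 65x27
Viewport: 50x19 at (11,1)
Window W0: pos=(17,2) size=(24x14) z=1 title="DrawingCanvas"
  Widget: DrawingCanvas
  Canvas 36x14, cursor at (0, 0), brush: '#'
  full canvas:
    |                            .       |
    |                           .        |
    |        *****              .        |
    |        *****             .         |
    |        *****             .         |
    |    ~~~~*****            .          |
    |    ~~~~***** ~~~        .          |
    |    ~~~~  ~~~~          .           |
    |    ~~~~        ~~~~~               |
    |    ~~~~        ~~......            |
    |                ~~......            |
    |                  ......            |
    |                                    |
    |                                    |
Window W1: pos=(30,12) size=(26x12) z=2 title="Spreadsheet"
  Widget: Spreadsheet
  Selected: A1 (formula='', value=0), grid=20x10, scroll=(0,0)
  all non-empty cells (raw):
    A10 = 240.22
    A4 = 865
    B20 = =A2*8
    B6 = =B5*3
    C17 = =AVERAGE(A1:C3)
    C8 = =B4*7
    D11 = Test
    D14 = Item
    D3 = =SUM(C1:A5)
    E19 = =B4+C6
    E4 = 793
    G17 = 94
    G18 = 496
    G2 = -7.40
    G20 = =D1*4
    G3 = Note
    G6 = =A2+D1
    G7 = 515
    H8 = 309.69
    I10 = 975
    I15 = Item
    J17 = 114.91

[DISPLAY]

                                                  
      ┏━━━━━━━━━━━━━━━━━━━━━━┓                    
      ┃ DrawingCanvas        ┃                    
      ┠──────────────────────┨                    
      ┃+                     ┃                    
      ┃                      ┃                    
      ┃        *****         ┃                    
      ┃        *****         ┃                    
      ┃        *****         ┃                    
      ┃    ~~~~*****         ┃                    
      ┃    ~~~~***** ~~~     ┃                    
      ┃    ~~~~  ~~┏━━━━━━━━━━━━━━━━━━━━━━━━┓     
      ┃    ~~~~    ┃ Spreadsheet            ┃     
      ┃    ~~~~    ┠────────────────────────┨     
      ┗━━━━━━━━━━━━┃A1:                     ┃     
                   ┃       A       B       C┃     
                   ┃------------------------┃     
                   ┃  1      [0]       0    ┃     
                   ┃  2        0       0    ┃     


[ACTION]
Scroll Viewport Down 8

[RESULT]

      ┃        *****         ┃                    
      ┃        *****         ┃                    
      ┃    ~~~~*****         ┃                    
      ┃    ~~~~***** ~~~     ┃                    
      ┃    ~~~~  ~~┏━━━━━━━━━━━━━━━━━━━━━━━━┓     
      ┃    ~~~~    ┃ Spreadsheet            ┃     
      ┃    ~~~~    ┠────────────────────────┨     
      ┗━━━━━━━━━━━━┃A1:                     ┃     
                   ┃       A       B       C┃     
                   ┃------------------------┃     
                   ┃  1      [0]       0    ┃     
                   ┃  2        0       0    ┃     
                   ┃  3        0       0    ┃     
                   ┃  4      865       0    ┃     
                   ┃  5        0       0    ┃     
                   ┗━━━━━━━━━━━━━━━━━━━━━━━━┛     
                                                  
                                                  
                                                  


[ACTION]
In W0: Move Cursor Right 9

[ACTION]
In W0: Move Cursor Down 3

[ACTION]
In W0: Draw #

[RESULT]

      ┃        *#***         ┃                    
      ┃        *****         ┃                    
      ┃    ~~~~*****         ┃                    
      ┃    ~~~~***** ~~~     ┃                    
      ┃    ~~~~  ~~┏━━━━━━━━━━━━━━━━━━━━━━━━┓     
      ┃    ~~~~    ┃ Spreadsheet            ┃     
      ┃    ~~~~    ┠────────────────────────┨     
      ┗━━━━━━━━━━━━┃A1:                     ┃     
                   ┃       A       B       C┃     
                   ┃------------------------┃     
                   ┃  1      [0]       0    ┃     
                   ┃  2        0       0    ┃     
                   ┃  3        0       0    ┃     
                   ┃  4      865       0    ┃     
                   ┃  5        0       0    ┃     
                   ┗━━━━━━━━━━━━━━━━━━━━━━━━┛     
                                                  
                                                  
                                                  


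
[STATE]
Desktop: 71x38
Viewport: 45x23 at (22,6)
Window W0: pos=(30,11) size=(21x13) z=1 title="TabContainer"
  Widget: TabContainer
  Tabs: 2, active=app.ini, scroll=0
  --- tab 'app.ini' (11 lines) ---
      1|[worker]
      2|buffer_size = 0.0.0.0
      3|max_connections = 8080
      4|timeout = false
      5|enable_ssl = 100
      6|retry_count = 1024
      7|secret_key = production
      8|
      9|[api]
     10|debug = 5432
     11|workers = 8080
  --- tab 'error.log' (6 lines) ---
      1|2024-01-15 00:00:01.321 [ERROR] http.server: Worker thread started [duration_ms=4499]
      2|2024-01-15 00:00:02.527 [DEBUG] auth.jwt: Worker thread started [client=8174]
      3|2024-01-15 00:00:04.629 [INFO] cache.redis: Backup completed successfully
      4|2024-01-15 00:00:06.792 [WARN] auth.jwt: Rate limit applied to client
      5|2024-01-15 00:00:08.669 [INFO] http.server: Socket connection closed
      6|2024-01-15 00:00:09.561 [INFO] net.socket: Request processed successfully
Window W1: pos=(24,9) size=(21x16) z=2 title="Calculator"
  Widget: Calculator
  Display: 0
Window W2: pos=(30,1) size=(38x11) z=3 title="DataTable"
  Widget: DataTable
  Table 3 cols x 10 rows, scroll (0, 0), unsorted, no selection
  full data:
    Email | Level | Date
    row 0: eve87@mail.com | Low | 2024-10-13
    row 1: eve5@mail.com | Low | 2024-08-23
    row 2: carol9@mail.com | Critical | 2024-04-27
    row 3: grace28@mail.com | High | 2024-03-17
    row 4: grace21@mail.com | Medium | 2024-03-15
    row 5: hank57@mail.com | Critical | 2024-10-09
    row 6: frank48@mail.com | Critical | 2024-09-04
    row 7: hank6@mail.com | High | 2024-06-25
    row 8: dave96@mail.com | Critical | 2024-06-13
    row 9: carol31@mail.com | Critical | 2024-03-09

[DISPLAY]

        ┃eve87@mail.com  │Low     │2024-10-13
        ┃eve5@mail.com   │Low     │2024-08-23
        ┃carol9@mail.com │Critical│2024-04-27
  ┏━━━━━┃grace28@mail.com│High    │2024-03-17
  ┃ Calc┃grace21@mail.com│Medium  │2024-03-15
  ┠─────┗━━━━━━━━━━━━━━━━━━━━━━━━━━━━━━━━━━━━
  ┃                  0┃     ┃                
  ┃┌───┬───┬───┬───┐  ┃─────┨                
  ┃│ 7 │ 8 │ 9 │ ÷ │  ┃or.lo┃                
  ┃├───┼───┼───┼───┤  ┃─────┃                
  ┃│ 4 │ 5 │ 6 │ × │  ┃     ┃                
  ┃├───┼───┼───┼───┤  ┃0.0.0┃                
  ┃│ 1 │ 2 │ 3 │ - │  ┃s = 8┃                
  ┃├───┼───┼───┼───┤  ┃e    ┃                
  ┃│ 0 │ . │ = │ + │  ┃00   ┃                
  ┃├───┼───┼───┼───┤  ┃1024 ┃                
  ┃│ C │ MC│ MR│ M+│  ┃roduc┃                
  ┃└───┴───┴───┴───┘  ┃━━━━━┛                
  ┗━━━━━━━━━━━━━━━━━━━┛                      
                                             
                                             
                                             
                                             


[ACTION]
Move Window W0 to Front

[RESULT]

        ┃eve87@mail.com  │Low     │2024-10-13
        ┃eve5@mail.com   │Low     │2024-08-23
        ┃carol9@mail.com │Critical│2024-04-27
  ┏━━━━━┃grace28@mail.com│High    │2024-03-17
  ┃ Calc┃grace21@mail.com│Medium  │2024-03-15
  ┠─────┏━━━━━━━━━━━━━━━━━━━┓━━━━━━━━━━━━━━━━
  ┃     ┃ TabContainer      ┃                
  ┃┌───┬┠───────────────────┨                
  ┃│ 7 │┃[app.ini]│ error.lo┃                
  ┃├───┼┃───────────────────┃                
  ┃│ 4 │┃[worker]           ┃                
  ┃├───┼┃buffer_size = 0.0.0┃                
  ┃│ 1 │┃max_connections = 8┃                
  ┃├───┼┃timeout = false    ┃                
  ┃│ 0 │┃enable_ssl = 100   ┃                
  ┃├───┼┃retry_count = 1024 ┃                
  ┃│ C │┃secret_key = produc┃                
  ┃└───┴┗━━━━━━━━━━━━━━━━━━━┛                
  ┗━━━━━━━━━━━━━━━━━━━┛                      
                                             
                                             
                                             
                                             


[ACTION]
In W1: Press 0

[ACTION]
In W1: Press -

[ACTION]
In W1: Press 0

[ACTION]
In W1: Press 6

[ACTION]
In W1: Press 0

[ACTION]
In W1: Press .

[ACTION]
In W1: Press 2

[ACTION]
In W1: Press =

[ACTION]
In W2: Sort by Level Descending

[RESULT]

        ┃grace21@mail.com│Medium  │2024-03-15
        ┃eve87@mail.com  │Low     │2024-10-13
        ┃eve5@mail.com   │Low     │2024-08-23
  ┏━━━━━┃grace28@mail.com│High    │2024-03-17
  ┃ Calc┃hank6@mail.com  │High    │2024-06-25
  ┠─────┏━━━━━━━━━━━━━━━━━━━┓━━━━━━━━━━━━━━━━
  ┃     ┃ TabContainer      ┃                
  ┃┌───┬┠───────────────────┨                
  ┃│ 7 │┃[app.ini]│ error.lo┃                
  ┃├───┼┃───────────────────┃                
  ┃│ 4 │┃[worker]           ┃                
  ┃├───┼┃buffer_size = 0.0.0┃                
  ┃│ 1 │┃max_connections = 8┃                
  ┃├───┼┃timeout = false    ┃                
  ┃│ 0 │┃enable_ssl = 100   ┃                
  ┃├───┼┃retry_count = 1024 ┃                
  ┃│ C │┃secret_key = produc┃                
  ┃└───┴┗━━━━━━━━━━━━━━━━━━━┛                
  ┗━━━━━━━━━━━━━━━━━━━┛                      
                                             
                                             
                                             
                                             


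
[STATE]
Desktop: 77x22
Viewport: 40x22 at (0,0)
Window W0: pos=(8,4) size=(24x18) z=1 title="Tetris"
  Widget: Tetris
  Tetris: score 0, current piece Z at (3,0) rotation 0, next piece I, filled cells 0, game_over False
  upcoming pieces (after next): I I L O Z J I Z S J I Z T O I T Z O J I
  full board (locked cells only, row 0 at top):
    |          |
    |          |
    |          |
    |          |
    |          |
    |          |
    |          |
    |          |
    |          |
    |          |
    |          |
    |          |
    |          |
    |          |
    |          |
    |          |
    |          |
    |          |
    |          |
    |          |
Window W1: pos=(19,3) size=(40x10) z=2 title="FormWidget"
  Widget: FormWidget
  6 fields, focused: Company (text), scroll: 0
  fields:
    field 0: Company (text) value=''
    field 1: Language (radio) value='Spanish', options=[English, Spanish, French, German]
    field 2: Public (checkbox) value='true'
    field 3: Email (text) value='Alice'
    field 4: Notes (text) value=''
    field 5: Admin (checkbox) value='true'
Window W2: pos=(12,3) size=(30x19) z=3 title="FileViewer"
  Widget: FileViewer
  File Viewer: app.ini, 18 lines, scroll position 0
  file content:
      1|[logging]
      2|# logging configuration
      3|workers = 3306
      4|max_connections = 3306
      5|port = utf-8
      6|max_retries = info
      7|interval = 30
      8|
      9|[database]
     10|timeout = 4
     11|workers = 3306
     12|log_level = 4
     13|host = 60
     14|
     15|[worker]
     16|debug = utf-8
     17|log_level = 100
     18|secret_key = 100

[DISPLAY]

                                        
                                        
                                        
            ┏━━━━━━━━━━━━━━━━━━━━━━━━━━━
        ┏━━━┃ FileViewer                
        ┃ Te┠───────────────────────────
        ┠───┃[logging]                  
        ┃   ┃# logging configuration    
        ┃   ┃workers = 3306             
        ┃   ┃max_connections = 3306     
        ┃   ┃port = utf-8               
        ┃   ┃max_retries = info         
        ┃   ┃interval = 30              
        ┃   ┃                           
        ┃   ┃[database]                 
        ┃   ┃timeout = 4                
        ┃   ┃workers = 3306             
        ┃   ┃log_level = 4              
        ┃   ┃host = 60                  
        ┃   ┃                           
        ┃   ┃[worker]                   
        ┗━━━┗━━━━━━━━━━━━━━━━━━━━━━━━━━━


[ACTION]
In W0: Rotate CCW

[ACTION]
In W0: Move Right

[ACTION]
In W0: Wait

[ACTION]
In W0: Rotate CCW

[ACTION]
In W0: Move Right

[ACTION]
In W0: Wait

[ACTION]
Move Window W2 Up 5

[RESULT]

            ┏━━━━━━━━━━━━━━━━━━━━━━━━━━━
            ┃ FileViewer                
            ┠───────────────────────────
            ┃[logging]                  
        ┏━━━┃# logging configuration    
        ┃ Te┃workers = 3306             
        ┠───┃max_connections = 3306     
        ┃   ┃port = utf-8               
        ┃   ┃max_retries = info         
        ┃   ┃interval = 30              
        ┃   ┃                           
        ┃   ┃[database]                 
        ┃   ┃timeout = 4                
        ┃   ┃workers = 3306             
        ┃   ┃log_level = 4              
        ┃   ┃host = 60                  
        ┃   ┃                           
        ┃   ┃[worker]                   
        ┃   ┗━━━━━━━━━━━━━━━━━━━━━━━━━━━
        ┃          │           ┃        
        ┃          │           ┃        
        ┗━━━━━━━━━━━━━━━━━━━━━━┛        


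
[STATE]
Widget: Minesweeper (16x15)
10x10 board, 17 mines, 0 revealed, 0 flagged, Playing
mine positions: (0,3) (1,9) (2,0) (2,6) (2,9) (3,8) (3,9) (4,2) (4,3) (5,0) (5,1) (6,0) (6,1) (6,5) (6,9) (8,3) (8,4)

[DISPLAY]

■■■■■■■■■■      
■■■■■■■■■■      
■■■■■■■■■■      
■■■■■■■■■■      
■■■■■■■■■■      
■■■■■■■■■■      
■■■■■■■■■■      
■■■■■■■■■■      
■■■■■■■■■■      
■■■■■■■■■■      
                
                
                
                
                


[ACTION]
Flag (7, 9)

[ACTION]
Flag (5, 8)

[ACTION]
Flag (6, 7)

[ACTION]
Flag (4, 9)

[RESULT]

■■■■■■■■■■      
■■■■■■■■■■      
■■■■■■■■■■      
■■■■■■■■■■      
■■■■■■■■■⚑      
■■■■■■■■⚑■      
■■■■■■■⚑■■      
■■■■■■■■■⚑      
■■■■■■■■■■      
■■■■■■■■■■      
                
                
                
                
                


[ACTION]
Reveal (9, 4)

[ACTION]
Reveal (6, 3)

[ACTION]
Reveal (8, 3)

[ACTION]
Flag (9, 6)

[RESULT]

■■■✹■■■■■■      
■■■■■■■■■✹      
✹■■■■■✹■■✹      
■■■■■■■■✹✹      
■■✹✹■■■■■⚑      
✹✹422■■■⚑■      
✹✹2 1✹■⚑■✹      
■■223■■■■⚑      
■■■✹✹■■■■■      
■■■■2■■■■■      
                
                
                
                
                


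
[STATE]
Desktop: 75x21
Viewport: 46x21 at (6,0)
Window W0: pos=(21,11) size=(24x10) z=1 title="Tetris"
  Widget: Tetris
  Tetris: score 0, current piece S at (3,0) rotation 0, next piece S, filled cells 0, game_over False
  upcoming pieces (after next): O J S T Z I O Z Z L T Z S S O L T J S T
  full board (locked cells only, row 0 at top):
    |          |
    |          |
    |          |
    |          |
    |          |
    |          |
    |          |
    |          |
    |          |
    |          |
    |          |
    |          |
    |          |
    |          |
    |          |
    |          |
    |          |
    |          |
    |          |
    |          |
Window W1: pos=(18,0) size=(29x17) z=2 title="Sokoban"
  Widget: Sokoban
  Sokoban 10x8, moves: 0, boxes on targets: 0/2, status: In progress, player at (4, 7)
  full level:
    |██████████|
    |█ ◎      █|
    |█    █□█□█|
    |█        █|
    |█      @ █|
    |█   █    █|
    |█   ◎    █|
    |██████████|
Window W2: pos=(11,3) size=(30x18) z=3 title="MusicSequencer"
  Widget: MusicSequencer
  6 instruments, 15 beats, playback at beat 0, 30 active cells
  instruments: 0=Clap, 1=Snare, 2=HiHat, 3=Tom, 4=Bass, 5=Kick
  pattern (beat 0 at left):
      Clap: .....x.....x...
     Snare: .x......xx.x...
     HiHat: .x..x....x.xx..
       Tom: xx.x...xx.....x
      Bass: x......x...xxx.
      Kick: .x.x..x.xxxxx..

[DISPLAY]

            ┏━━━━━━━━━━━━━━━━━━━━━━━━━━━┓     
            ┃ Sokoban                   ┃     
            ┠───────────────────────────┨     
     ┏━━━━━━━━━━━━━━━━━━━━━━━━━━━━┓     ┃     
     ┃ MusicSequencer             ┃     ┃     
     ┠────────────────────────────┨     ┃     
     ┃      ▼12345678901234       ┃     ┃     
     ┃  Clap·····█·····█···       ┃     ┃     
     ┃ Snare·█······██·█···       ┃     ┃     
     ┃ HiHat·█··█····█·██··       ┃     ┃     
     ┃   Tom██·█···██·····█       ┃     ┃     
     ┃  Bass█······█···███·       ┃     ┃     
     ┃  Kick·█·█··█·█████··       ┃     ┃     
     ┃                            ┃     ┃     
     ┃                            ┃     ┃     
     ┃                            ┃     ┃     
     ┃                            ┃━━━━━┛     
     ┃                            ┃   ┃       
     ┃                            ┃   ┃       
     ┃                            ┃   ┃       
     ┗━━━━━━━━━━━━━━━━━━━━━━━━━━━━┛━━━┛       


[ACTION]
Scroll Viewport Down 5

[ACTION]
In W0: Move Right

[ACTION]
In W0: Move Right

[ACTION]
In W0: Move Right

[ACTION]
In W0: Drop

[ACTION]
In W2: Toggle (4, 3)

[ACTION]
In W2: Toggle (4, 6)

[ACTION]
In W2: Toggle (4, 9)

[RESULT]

            ┏━━━━━━━━━━━━━━━━━━━━━━━━━━━┓     
            ┃ Sokoban                   ┃     
            ┠───────────────────────────┨     
     ┏━━━━━━━━━━━━━━━━━━━━━━━━━━━━┓     ┃     
     ┃ MusicSequencer             ┃     ┃     
     ┠────────────────────────────┨     ┃     
     ┃      ▼12345678901234       ┃     ┃     
     ┃  Clap·····█·····█···       ┃     ┃     
     ┃ Snare·█······██·█···       ┃     ┃     
     ┃ HiHat·█··█····█·██··       ┃     ┃     
     ┃   Tom██·█···██·····█       ┃     ┃     
     ┃  Bass█··█··██·█·███·       ┃     ┃     
     ┃  Kick·█·█··█·█████··       ┃     ┃     
     ┃                            ┃     ┃     
     ┃                            ┃     ┃     
     ┃                            ┃     ┃     
     ┃                            ┃━━━━━┛     
     ┃                            ┃   ┃       
     ┃                            ┃   ┃       
     ┃                            ┃   ┃       
     ┗━━━━━━━━━━━━━━━━━━━━━━━━━━━━┛━━━┛       


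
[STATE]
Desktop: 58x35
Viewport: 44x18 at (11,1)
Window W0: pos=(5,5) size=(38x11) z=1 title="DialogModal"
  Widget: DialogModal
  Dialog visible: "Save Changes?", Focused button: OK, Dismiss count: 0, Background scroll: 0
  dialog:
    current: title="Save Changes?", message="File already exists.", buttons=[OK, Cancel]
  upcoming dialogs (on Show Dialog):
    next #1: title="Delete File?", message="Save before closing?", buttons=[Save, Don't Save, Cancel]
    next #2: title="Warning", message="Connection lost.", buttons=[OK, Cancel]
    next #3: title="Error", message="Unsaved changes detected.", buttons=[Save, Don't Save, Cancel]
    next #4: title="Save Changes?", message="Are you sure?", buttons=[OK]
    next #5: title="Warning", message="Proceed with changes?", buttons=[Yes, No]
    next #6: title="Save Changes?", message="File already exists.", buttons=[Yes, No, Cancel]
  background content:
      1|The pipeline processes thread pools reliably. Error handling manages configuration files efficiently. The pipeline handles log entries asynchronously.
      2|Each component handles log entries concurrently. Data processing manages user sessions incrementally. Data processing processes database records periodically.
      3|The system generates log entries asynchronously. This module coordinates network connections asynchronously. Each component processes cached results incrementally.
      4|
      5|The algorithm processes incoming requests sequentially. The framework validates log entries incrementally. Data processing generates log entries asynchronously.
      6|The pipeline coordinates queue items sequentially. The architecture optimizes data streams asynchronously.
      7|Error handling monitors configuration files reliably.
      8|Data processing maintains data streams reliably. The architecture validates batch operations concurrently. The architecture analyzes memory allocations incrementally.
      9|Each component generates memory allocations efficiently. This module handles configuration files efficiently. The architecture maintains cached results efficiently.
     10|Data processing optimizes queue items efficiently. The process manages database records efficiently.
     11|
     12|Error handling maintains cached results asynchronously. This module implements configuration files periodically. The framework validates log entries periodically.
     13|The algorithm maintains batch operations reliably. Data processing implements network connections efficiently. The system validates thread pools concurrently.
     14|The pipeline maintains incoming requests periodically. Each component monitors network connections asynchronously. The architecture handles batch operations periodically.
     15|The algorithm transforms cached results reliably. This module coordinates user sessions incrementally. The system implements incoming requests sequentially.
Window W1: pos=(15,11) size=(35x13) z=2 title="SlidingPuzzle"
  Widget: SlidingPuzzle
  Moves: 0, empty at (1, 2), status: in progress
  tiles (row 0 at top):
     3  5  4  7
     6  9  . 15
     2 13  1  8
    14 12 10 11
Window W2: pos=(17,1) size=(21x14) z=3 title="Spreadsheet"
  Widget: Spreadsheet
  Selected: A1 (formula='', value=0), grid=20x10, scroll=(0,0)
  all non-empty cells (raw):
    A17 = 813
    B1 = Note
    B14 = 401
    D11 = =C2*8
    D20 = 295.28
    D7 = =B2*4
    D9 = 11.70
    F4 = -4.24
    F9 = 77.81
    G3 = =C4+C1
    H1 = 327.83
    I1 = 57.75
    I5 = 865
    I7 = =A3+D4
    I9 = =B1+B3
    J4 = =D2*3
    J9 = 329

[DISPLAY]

      ┏━━━━━━━━━━━━━━━━━━━┓                 
      ┃ Spreadsheet       ┃                 
      ┠───────────────────┨                 
      ┃A1:                ┃                 
━━━━━━┃       A       B   ┃━━━━┓            
ogModa┃-------------------┃    ┃            
──────┃  1      [0]Note   ┃────┨            
ipelin┃  2        0       ┃ols ┃            
c┌────┃  3        0       ┃es c┃            
y│    ┃  4        0       ┃ asy┃            
 │ F┏━┃  5        0       ┃━━━━━━━━━━━┓     
l│  ┃ ┃  6        0       ┃           ┃     
i└──┠─┃  7        0       ┃───────────┨     
 han┃┌┗━━━━━━━━━━━━━━━━━━━┛           ┃     
━━━━┃│  3 │  5 │  4 │  7 │            ┃     
    ┃├────┼────┼────┼────┤            ┃     
    ┃│  6 │  9 │    │ 15 │            ┃     
    ┃├────┼────┼────┼────┤            ┃     


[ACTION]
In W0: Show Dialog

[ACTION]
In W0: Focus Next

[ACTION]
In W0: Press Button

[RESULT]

      ┏━━━━━━━━━━━━━━━━━━━┓                 
      ┃ Spreadsheet       ┃                 
      ┠───────────────────┨                 
      ┃A1:                ┃                 
━━━━━━┃       A       B   ┃━━━━┓            
ogModa┃-------------------┃    ┃            
──────┃  1      [0]Note   ┃────┨            
ipelin┃  2        0       ┃ols ┃            
compon┃  3        0       ┃es c┃            
ystem ┃  4        0       ┃ asy┃            
    ┏━┃  5        0       ┃━━━━━━━━━━━┓     
lgor┃ ┃  6        0       ┃           ┃     
ipel┠─┃  7        0       ┃───────────┨     
 han┃┌┗━━━━━━━━━━━━━━━━━━━┛           ┃     
━━━━┃│  3 │  5 │  4 │  7 │            ┃     
    ┃├────┼────┼────┼────┤            ┃     
    ┃│  6 │  9 │    │ 15 │            ┃     
    ┃├────┼────┼────┼────┤            ┃     


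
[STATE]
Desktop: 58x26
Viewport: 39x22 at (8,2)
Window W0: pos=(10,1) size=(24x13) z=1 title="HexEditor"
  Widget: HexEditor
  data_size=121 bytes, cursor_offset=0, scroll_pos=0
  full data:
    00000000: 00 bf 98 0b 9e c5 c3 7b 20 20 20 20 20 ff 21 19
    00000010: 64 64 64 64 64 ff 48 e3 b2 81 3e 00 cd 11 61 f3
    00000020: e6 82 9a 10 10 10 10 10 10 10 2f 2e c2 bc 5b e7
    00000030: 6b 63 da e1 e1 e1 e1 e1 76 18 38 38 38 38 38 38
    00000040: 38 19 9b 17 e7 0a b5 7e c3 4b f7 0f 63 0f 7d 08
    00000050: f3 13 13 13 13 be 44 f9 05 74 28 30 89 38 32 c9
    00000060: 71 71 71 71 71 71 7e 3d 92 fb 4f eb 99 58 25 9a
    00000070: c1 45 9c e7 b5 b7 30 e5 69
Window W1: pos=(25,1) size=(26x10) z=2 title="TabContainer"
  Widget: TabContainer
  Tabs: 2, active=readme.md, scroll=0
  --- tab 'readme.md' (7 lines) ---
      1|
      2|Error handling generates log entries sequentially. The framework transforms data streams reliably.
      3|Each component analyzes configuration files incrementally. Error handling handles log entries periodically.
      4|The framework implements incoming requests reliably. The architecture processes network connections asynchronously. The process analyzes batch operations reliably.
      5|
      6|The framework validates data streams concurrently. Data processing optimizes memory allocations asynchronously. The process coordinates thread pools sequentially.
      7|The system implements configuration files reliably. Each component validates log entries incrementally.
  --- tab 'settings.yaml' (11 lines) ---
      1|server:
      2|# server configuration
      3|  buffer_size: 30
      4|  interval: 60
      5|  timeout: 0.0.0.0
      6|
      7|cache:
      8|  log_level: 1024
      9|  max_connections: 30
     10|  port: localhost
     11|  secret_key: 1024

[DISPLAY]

  ┃ HexEditor    ┃ TabContainer        
  ┠──────────────┠─────────────────────
  ┃00000000  00 b┃[readme.md]│ settings
  ┃00000010  64 6┃─────────────────────
  ┃00000020  e6 8┃                     
  ┃00000030  6b 6┃Error handling genera
  ┃00000040  38 1┃Each component analyz
  ┃00000050  f3 1┃The framework impleme
  ┃00000060  71 7┗━━━━━━━━━━━━━━━━━━━━━
  ┃00000070  c1 45 9c e7 ┃             
  ┃                      ┃             
  ┗━━━━━━━━━━━━━━━━━━━━━━┛             
                                       
                                       
                                       
                                       
                                       
                                       
                                       
                                       
                                       
                                       


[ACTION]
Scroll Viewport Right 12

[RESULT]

or    ┃ TabContainer           ┃       
──────┠────────────────────────┨       
  00 b┃[readme.md]│ settings.ya┃       
  64 6┃────────────────────────┃       
  e6 8┃                        ┃       
  6b 6┃Error handling generates┃       
  38 1┃Each component analyzes ┃       
  f3 1┃The framework implements┃       
  71 7┗━━━━━━━━━━━━━━━━━━━━━━━━┛       
  c1 45 9c e7 ┃                        
              ┃                        
━━━━━━━━━━━━━━┛                        
                                       
                                       
                                       
                                       
                                       
                                       
                                       
                                       
                                       
                                       


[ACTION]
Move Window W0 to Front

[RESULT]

or            ┃ainer           ┃       
──────────────┨────────────────┨       
  00 bf 98 0b ┃md]│ settings.ya┃       
  64 64 64 64 ┃────────────────┃       
  e6 82 9a 10 ┃                ┃       
  6b 63 da e1 ┃ndling generates┃       
  38 19 9b 17 ┃ponent analyzes ┃       
  f3 13 13 13 ┃ework implements┃       
  71 71 71 71 ┃━━━━━━━━━━━━━━━━┛       
  c1 45 9c e7 ┃                        
              ┃                        
━━━━━━━━━━━━━━┛                        
                                       
                                       
                                       
                                       
                                       
                                       
                                       
                                       
                                       
                                       


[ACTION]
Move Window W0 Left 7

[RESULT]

       ┃TabContainer           ┃       
───────┨───────────────────────┨       
 98 0b ┃readme.md]│ settings.ya┃       
 64 64 ┃───────────────────────┃       
 9a 10 ┃                       ┃       
 da e1 ┃rror handling generates┃       
 9b 17 ┃ach component analyzes ┃       
 13 13 ┃he framework implements┃       
 71 71 ┃━━━━━━━━━━━━━━━━━━━━━━━┛       
 9c e7 ┃                               
       ┃                               
━━━━━━━┛                               
                                       
                                       
                                       
                                       
                                       
                                       
                                       
                                       
                                       
                                       


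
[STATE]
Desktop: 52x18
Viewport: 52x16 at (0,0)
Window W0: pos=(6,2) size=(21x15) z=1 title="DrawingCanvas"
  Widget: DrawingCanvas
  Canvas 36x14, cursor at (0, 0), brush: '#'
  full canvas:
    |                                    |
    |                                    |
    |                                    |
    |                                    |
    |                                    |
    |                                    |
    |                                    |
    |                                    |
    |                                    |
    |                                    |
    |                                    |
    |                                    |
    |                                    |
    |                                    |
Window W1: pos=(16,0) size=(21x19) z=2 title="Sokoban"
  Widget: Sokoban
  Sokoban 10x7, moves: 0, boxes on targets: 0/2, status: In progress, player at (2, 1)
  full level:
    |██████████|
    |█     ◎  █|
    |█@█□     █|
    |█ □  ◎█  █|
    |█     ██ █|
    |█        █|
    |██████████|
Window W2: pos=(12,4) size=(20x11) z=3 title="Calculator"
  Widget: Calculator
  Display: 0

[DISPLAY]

                ┏━━━━━━━━━━━━━━━━━━━┓               
                ┃ Sokoban           ┃               
      ┏━━━━━━━━━┠───────────────────┨               
      ┃ DrawingC┃██████████         ┃               
      ┠─────┏━━━━━━━━━━━━━━━━━━┓    ┃               
      ┃+    ┃ Calculator       ┃    ┃               
      ┃     ┠──────────────────┨    ┃               
      ┃     ┃                 0┃    ┃               
      ┃     ┃┌───┬───┬───┬───┐ ┃    ┃               
      ┃     ┃│ 7 │ 8 │ 9 │ ÷ │ ┃    ┃               
      ┃     ┃├───┼───┼───┼───┤ ┃    ┃               
      ┃     ┃│ 4 │ 5 │ 6 │ × │ ┃    ┃               
      ┃     ┃├───┼───┼───┼───┤ ┃    ┃               
      ┃     ┃│ 1 │ 2 │ 3 │ - │ ┃    ┃               
      ┃     ┗━━━━━━━━━━━━━━━━━━┛    ┃               
      ┃         ┃                   ┃               


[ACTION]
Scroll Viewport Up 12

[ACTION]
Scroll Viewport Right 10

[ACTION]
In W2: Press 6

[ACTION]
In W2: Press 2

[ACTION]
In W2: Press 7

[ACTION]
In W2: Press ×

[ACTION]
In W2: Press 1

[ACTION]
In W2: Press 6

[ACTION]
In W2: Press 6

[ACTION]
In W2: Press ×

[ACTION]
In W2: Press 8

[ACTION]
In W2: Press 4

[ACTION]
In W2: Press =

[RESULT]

                ┏━━━━━━━━━━━━━━━━━━━┓               
                ┃ Sokoban           ┃               
      ┏━━━━━━━━━┠───────────────────┨               
      ┃ DrawingC┃██████████         ┃               
      ┠─────┏━━━━━━━━━━━━━━━━━━┓    ┃               
      ┃+    ┃ Calculator       ┃    ┃               
      ┃     ┠──────────────────┨    ┃               
      ┃     ┃           8742888┃    ┃               
      ┃     ┃┌───┬───┬───┬───┐ ┃    ┃               
      ┃     ┃│ 7 │ 8 │ 9 │ ÷ │ ┃    ┃               
      ┃     ┃├───┼───┼───┼───┤ ┃    ┃               
      ┃     ┃│ 4 │ 5 │ 6 │ × │ ┃    ┃               
      ┃     ┃├───┼───┼───┼───┤ ┃    ┃               
      ┃     ┃│ 1 │ 2 │ 3 │ - │ ┃    ┃               
      ┃     ┗━━━━━━━━━━━━━━━━━━┛    ┃               
      ┃         ┃                   ┃               


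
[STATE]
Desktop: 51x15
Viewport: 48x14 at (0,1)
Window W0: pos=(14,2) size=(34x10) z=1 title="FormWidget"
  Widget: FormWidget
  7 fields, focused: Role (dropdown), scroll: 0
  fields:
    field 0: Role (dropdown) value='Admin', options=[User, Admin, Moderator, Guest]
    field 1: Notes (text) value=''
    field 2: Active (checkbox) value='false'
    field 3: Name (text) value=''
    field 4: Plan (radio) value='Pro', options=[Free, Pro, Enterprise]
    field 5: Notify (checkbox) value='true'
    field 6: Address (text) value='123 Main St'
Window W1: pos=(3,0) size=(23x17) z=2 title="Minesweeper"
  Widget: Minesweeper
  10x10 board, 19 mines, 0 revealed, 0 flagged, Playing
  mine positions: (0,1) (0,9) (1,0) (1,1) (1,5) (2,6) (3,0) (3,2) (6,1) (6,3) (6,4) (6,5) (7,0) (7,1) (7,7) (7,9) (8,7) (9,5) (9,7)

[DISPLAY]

   ┃ Minesweeper         ┃                      
   ┠─────────────────────┨━━━━━━━━━━━━━━━━━━━━━┓
   ┃■■■■■■■■■■           ┃                     ┃
   ┃■■■■■■■■■■           ┃─────────────────────┨
   ┃■■■■■■■■■■           ┃   [Admin          ▼]┃
   ┃■■■■■■■■■■           ┃   [                ]┃
   ┃■■■■■■■■■■           ┃   [ ]               ┃
   ┃■■■■■■■■■■           ┃   [                ]┃
   ┃■■■■■■■■■■           ┃   ( ) Free  (●) Pro ┃
   ┃■■■■■■■■■■           ┃   [x]               ┃
   ┃■■■■■■■■■■           ┃━━━━━━━━━━━━━━━━━━━━━┛
   ┃■■■■■■■■■■           ┃                      
   ┃                     ┃                      
   ┃                     ┃                      


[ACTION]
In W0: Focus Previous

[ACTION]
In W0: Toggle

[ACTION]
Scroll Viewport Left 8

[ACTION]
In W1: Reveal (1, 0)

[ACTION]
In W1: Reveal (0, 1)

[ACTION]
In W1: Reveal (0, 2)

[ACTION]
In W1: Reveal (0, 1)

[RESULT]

   ┃ Minesweeper         ┃                      
   ┠─────────────────────┨━━━━━━━━━━━━━━━━━━━━━┓
   ┃■✹■■■■■■■✹           ┃                     ┃
   ┃✹✹■■■✹■■■■           ┃─────────────────────┨
   ┃■■■■■■✹■■■           ┃   [Admin          ▼]┃
   ┃✹■✹■■■■■■■           ┃   [                ]┃
   ┃■■■■■■■■■■           ┃   [ ]               ┃
   ┃■■■■■■■■■■           ┃   [                ]┃
   ┃■✹■✹✹✹■■■■           ┃   ( ) Free  (●) Pro ┃
   ┃✹✹■■■■■✹■✹           ┃   [x]               ┃
   ┃■■■■■■■✹■■           ┃━━━━━━━━━━━━━━━━━━━━━┛
   ┃■■■■■✹■✹■■           ┃                      
   ┃                     ┃                      
   ┃                     ┃                      
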